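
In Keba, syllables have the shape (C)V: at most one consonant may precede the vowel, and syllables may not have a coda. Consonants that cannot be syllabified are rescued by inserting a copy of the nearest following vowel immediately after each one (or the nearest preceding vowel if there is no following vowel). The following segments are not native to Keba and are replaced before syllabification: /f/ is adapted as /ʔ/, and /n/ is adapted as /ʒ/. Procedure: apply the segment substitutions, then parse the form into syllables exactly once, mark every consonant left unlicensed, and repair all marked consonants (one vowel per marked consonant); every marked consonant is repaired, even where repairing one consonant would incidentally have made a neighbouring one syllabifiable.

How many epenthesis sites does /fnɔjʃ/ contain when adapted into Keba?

3

After substitution the input is /ʔʒɔjʃ/.
The unsyllabifiable consonants are /ʔ/, /j/, /ʃ/; each receives one epenthetic vowel.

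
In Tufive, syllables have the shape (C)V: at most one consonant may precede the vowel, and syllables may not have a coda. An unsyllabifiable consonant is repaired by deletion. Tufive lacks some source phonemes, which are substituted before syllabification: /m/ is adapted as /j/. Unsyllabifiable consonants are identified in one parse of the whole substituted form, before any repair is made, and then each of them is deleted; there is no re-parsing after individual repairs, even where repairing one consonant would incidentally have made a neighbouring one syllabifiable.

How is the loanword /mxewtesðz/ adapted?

Substitution: /m/ → /j/, giving /jxewtesðz/.
The consonants /j/, /w/, /s/, /ð/, /z/ cannot be parsed into a legal (C)V syllable (no codas are permitted; onsets are limited to one consonant).
Each unlicensed consonant is deleted: /j/, /w/, /s/, /ð/, /z/.

xete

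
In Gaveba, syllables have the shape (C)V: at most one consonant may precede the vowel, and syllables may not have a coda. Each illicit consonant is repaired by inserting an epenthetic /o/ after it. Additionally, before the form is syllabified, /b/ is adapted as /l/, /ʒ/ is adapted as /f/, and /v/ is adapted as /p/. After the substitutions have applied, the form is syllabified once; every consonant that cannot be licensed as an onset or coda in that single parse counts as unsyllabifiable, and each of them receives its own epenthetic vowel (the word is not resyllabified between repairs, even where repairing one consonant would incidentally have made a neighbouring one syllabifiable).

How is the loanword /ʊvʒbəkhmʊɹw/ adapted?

ʊpofoləkohomʊɹowo

Substitution: /v/ → /p/, /ʒ/ → /f/, /b/ → /l/, giving /ʊpfləkhmʊɹw/.
Under (C)V, the unsyllabifiable consonants are /p/, /f/, /k/, /h/, /ɹ/, /w/ (no codas are permitted; onsets are limited to one consonant).
Epenthesis after each stranded consonant: /p/ → /po/, /f/ → /fo/, /k/ → /ko/, /h/ → /ho/, /ɹ/ → /ɹo/, /w/ → /wo/.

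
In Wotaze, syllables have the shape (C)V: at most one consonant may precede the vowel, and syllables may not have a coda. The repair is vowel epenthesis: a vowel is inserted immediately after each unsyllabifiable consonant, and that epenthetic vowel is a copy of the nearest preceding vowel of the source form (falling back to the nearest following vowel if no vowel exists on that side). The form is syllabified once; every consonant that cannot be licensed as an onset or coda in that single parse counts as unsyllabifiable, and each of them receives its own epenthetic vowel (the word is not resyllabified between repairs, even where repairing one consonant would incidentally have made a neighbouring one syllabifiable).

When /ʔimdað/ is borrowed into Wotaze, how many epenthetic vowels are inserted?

2

The unsyllabifiable consonants are /m/, /ð/; each receives one epenthetic vowel.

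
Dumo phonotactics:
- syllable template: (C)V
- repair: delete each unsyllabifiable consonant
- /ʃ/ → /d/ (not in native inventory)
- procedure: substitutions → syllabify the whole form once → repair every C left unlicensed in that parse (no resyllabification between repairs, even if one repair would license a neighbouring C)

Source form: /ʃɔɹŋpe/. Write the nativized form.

dɔpe

Substitution: /ʃ/ → /d/, giving /dɔɹŋpe/.
Under (C)V, the unsyllabifiable consonants are /ɹ/, /ŋ/ (no codas are permitted; onsets are limited to one consonant).
Each unlicensed consonant is deleted: /ɹ/, /ŋ/.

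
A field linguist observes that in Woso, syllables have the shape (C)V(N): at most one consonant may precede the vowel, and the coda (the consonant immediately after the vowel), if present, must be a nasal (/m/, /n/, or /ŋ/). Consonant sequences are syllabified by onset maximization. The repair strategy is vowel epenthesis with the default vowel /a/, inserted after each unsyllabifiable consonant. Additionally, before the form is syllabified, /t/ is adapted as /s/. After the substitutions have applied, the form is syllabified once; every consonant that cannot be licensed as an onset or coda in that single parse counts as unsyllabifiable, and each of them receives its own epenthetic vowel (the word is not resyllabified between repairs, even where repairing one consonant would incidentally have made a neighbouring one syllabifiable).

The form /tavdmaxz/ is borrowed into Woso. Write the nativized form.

savadamaxaza

Substitution: /t/ → /s/, giving /savdmaxz/.
Syllabifying with onset maximization leaves /v/, /d/, /x/, /z/ stranded (only a nasal (/m/, /n/, or /ŋ/) is licensed in coda position; onsets are limited to one consonant).
Inserting the epenthetic vowel yields /v/ → /va/, /d/ → /da/, /x/ → /xa/, /z/ → /za/.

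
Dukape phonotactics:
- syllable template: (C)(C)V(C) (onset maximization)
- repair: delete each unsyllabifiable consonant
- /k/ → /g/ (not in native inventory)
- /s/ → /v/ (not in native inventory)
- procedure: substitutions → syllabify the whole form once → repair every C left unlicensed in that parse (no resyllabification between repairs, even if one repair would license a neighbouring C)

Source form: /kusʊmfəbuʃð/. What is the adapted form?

guvʊmfəbuʃ

Substitution: /k/ → /g/, /s/ → /v/, giving /guvʊmfəbuʃð/.
Syllabifying with onset maximization leaves /ð/ stranded (at most one coda consonant is licensed; onsets may contain at most 2 consonants).
Each unlicensed consonant is deleted: /ð/.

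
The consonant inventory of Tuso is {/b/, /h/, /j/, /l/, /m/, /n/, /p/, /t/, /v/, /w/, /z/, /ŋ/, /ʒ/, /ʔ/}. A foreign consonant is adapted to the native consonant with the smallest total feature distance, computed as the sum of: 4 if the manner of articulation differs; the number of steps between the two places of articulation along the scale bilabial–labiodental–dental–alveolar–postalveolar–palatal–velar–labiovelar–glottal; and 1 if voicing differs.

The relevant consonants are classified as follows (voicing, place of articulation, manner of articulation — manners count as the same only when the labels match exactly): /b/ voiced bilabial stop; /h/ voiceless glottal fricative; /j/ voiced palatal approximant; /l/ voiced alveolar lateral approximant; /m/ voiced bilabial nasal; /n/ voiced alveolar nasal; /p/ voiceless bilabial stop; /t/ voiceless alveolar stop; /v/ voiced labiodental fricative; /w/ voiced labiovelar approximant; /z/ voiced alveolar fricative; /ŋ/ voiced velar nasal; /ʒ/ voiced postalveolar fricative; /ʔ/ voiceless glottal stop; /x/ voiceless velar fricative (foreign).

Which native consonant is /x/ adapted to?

/h/ is closest: same manner (fricative), place distance 2 (velar→glottal), same voicing; total 2. Next closest is /ʒ/ at distance 3.

h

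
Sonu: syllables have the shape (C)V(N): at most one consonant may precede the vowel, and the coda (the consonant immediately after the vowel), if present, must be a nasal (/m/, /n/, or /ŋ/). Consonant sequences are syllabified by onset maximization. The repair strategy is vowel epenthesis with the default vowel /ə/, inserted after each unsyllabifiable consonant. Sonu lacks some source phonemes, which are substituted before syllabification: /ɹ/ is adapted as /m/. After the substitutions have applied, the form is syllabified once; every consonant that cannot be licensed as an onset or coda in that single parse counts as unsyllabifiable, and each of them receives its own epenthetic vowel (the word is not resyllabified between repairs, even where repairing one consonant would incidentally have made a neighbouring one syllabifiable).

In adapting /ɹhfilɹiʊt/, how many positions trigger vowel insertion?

After substitution the input is /mhfilmiʊt/.
The unsyllabifiable consonants are /m/, /h/, /l/, /t/; each receives one epenthetic vowel.

4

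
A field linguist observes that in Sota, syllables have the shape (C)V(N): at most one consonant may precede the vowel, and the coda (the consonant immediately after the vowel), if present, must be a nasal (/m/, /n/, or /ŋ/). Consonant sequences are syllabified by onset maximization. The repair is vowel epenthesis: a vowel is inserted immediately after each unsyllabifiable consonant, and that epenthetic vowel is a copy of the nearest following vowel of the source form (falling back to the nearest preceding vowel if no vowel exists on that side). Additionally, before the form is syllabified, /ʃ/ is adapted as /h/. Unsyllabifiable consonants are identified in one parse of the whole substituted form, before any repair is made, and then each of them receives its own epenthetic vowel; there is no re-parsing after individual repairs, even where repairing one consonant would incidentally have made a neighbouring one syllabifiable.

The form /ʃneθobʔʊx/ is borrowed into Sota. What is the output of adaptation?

Substitution: /ʃ/ → /h/, giving /hneθobʔʊx/.
Syllabifying with onset maximization leaves /h/, /b/, /x/ stranded (only a nasal (/m/, /n/, or /ŋ/) is licensed in coda position; onsets are limited to one consonant).
Epenthesis after each stranded consonant: /h/ → /he/, /b/ → /bʊ/, /x/ → /xʊ/.

heneθobʊʔʊxʊ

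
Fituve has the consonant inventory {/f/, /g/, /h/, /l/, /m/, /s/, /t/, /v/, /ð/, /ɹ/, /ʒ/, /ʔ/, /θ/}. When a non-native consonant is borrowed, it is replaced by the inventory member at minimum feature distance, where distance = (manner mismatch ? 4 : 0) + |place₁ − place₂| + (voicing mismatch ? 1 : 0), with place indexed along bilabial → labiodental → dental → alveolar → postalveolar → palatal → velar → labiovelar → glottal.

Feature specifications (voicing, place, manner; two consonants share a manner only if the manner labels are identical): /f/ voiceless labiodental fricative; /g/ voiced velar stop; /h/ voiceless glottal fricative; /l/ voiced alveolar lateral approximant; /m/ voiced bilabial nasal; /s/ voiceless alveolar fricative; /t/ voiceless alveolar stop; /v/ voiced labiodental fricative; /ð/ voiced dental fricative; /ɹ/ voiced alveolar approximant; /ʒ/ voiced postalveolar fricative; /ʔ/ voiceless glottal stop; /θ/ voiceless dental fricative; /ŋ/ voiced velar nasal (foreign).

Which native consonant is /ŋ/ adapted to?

/g/ is closest: manner differs (nasal→stop, +4), place distance 0 (velar→velar), same voicing; total 4. Next closest is /m/ at distance 6.

g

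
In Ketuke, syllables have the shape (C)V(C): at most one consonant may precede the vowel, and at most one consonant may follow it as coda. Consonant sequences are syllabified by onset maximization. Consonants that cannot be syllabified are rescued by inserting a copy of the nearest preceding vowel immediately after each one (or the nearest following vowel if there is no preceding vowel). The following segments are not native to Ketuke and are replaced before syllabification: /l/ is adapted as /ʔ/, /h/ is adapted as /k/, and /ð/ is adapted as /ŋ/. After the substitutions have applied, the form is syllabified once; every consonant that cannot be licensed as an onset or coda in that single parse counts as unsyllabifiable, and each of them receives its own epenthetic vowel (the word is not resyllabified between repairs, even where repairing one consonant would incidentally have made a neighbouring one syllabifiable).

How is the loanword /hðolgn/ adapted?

Substitution: /h/ → /k/, /ð/ → /ŋ/, /l/ → /ʔ/, giving /kŋoʔgn/.
Syllabifying with onset maximization leaves /k/, /g/, /n/ stranded (at most one coda consonant is licensed; onsets are limited to one consonant).
Epenthesis after each stranded consonant: /k/ → /ko/, /g/ → /go/, /n/ → /no/.

koŋoʔgono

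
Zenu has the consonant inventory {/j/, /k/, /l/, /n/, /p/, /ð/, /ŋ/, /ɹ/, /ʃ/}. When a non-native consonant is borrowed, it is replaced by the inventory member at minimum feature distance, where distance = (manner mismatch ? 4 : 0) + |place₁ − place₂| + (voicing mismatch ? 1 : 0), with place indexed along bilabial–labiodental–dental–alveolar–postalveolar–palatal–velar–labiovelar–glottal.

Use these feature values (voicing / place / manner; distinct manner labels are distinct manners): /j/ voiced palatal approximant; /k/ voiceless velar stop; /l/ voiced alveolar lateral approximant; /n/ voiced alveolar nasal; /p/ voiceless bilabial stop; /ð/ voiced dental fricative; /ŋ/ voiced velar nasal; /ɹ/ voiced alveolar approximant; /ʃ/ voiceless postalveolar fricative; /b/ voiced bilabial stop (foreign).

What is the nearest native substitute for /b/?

p

/p/ is closest: same manner (stop), place distance 0 (bilabial→bilabial), voicing differs (+1); total 1. Next closest is /ð/ at distance 6.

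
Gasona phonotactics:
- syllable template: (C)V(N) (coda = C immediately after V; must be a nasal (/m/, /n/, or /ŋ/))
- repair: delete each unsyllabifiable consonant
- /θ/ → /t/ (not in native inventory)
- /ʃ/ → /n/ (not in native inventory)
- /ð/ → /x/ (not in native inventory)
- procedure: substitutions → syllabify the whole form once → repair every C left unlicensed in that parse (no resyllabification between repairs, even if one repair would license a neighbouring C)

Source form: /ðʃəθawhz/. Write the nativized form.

Substitution: /ð/ → /x/, /ʃ/ → /n/, /θ/ → /t/, giving /xnətawhz/.
Syllabifying with onset maximization leaves /x/, /w/, /h/, /z/ stranded (only a nasal (/m/, /n/, or /ŋ/) is licensed in coda position; onsets are limited to one consonant).
Deletion applies to /x/, /w/, /h/, /z/.

nəta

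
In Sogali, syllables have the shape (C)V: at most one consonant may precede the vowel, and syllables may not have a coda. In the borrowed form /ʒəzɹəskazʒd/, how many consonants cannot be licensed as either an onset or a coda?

5

Syllabifying with onset maximization leaves /z/, /s/, /z/, /ʒ/, /d/ stranded (no codas are permitted; onsets are limited to one consonant).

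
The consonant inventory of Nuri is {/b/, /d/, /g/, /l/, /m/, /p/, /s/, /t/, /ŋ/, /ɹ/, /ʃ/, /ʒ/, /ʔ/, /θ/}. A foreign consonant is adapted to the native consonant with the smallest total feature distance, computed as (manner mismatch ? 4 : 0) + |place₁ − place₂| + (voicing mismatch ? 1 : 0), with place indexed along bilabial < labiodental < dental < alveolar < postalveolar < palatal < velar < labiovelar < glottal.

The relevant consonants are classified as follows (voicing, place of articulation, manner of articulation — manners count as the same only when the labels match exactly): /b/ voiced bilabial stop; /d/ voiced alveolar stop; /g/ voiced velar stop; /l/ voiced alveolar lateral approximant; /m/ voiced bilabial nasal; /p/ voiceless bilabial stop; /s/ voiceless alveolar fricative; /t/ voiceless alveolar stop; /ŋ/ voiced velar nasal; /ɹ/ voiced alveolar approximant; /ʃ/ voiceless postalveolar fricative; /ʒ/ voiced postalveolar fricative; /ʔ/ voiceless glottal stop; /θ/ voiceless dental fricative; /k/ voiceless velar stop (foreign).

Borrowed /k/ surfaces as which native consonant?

/g/ is closest: same manner (stop), place distance 0 (velar→velar), voicing differs (+1); total 1. Next closest is /ʔ/ at distance 2.

g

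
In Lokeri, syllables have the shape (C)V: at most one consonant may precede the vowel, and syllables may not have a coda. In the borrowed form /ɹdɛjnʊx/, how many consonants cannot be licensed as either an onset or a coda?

The consonants /ɹ/, /j/, /x/ cannot be parsed into a legal (C)V syllable (no codas are permitted; onsets are limited to one consonant).

3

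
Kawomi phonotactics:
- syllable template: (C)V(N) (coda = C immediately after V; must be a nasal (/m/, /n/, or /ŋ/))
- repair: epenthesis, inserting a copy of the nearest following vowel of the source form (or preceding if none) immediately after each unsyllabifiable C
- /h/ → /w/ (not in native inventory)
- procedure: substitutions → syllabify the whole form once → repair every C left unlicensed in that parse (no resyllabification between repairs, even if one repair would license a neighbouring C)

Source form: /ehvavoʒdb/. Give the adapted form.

ewavavoʒodobo

Substitution: /h/ → /w/, giving /ewvavoʒdb/.
Under (C)V(N), the unsyllabifiable consonants are /w/, /ʒ/, /d/, /b/ (only a nasal (/m/, /n/, or /ŋ/) is licensed in coda position; onsets are limited to one consonant).
Epenthesis after each stranded consonant: /w/ → /wa/, /ʒ/ → /ʒo/, /d/ → /do/, /b/ → /bo/.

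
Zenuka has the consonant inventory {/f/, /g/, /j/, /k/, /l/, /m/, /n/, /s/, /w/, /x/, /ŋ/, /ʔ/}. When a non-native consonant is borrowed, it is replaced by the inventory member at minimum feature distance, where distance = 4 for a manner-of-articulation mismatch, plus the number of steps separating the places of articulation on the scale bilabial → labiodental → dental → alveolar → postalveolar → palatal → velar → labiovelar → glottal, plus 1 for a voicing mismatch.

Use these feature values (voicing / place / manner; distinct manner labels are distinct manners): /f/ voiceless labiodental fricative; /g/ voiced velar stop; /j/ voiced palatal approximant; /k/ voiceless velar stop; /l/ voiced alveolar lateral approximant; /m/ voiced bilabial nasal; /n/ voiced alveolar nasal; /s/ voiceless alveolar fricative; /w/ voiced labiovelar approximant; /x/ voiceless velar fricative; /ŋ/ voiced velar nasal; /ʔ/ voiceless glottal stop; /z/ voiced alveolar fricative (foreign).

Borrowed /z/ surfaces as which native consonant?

/s/ is closest: same manner (fricative), place distance 0 (alveolar→alveolar), voicing differs (+1); total 1. Next closest is /f/ at distance 3.

s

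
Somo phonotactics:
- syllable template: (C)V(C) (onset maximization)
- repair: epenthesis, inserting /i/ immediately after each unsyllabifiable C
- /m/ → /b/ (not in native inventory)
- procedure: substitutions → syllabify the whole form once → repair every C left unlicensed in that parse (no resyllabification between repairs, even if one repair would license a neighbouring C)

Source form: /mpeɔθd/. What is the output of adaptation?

Substitution: /m/ → /b/, giving /bpeɔθd/.
Syllabifying with onset maximization leaves /b/, /d/ stranded (at most one coda consonant is licensed; onsets are limited to one consonant).
Epenthesis after each stranded consonant: /b/ → /bi/, /d/ → /di/.

bipeɔθdi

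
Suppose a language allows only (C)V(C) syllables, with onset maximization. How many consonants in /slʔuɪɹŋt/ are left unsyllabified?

4

The consonants /s/, /l/, /ŋ/, /t/ cannot be parsed into a legal (C)V(C) syllable (at most one coda consonant is licensed; onsets are limited to one consonant).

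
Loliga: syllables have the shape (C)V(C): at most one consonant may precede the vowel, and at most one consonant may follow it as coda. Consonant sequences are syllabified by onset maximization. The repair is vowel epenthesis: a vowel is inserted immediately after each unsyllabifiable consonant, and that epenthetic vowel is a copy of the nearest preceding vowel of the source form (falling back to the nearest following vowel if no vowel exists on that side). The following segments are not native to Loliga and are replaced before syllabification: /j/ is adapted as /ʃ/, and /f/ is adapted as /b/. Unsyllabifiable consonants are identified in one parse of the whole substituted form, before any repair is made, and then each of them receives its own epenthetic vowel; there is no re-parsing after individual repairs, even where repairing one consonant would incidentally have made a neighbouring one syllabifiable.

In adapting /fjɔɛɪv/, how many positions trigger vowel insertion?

1

After substitution the input is /bʃɔɛɪv/.
The unsyllabifiable consonants are /b/; each receives one epenthetic vowel.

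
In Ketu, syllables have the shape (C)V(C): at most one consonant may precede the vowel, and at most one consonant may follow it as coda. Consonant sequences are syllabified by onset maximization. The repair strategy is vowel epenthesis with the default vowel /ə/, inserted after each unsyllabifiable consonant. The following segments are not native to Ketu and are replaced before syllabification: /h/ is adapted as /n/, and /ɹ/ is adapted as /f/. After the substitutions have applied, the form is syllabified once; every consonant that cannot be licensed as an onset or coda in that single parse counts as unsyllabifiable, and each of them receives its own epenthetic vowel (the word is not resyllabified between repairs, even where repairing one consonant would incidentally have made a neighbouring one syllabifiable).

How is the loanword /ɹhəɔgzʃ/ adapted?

Substitution: /ɹ/ → /f/, /h/ → /n/, giving /fnəɔgzʃ/.
Under (C)V(C), the unsyllabifiable consonants are /f/, /z/, /ʃ/ (at most one coda consonant is licensed; onsets are limited to one consonant).
Inserting the epenthetic vowel yields /f/ → /fə/, /z/ → /zə/, /ʃ/ → /ʃə/.

fənəɔgzəʃə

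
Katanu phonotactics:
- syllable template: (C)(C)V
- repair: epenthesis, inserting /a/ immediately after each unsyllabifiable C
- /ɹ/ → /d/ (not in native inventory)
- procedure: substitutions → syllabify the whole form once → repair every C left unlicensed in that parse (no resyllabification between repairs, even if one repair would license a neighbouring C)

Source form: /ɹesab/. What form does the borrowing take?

Substitution: /ɹ/ → /d/, giving /desab/.
Syllabifying with onset maximization leaves /b/ stranded (no codas are permitted; onsets may contain at most 2 consonants).
Epenthesis after each stranded consonant: /b/ → /ba/.

desaba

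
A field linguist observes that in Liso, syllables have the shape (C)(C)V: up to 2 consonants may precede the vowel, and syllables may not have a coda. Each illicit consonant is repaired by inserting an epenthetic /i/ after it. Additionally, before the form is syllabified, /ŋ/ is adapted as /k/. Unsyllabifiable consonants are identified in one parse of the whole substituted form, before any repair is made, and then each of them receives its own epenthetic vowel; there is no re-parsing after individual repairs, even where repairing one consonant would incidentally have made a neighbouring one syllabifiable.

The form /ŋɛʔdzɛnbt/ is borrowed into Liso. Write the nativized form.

kɛʔidzɛnibiti

Substitution: /ŋ/ → /k/, giving /kɛʔdzɛnbt/.
The consonants /ʔ/, /n/, /b/, /t/ cannot be parsed into a legal (C)(C)V syllable (no codas are permitted; onsets may contain at most 2 consonants).
Each unlicensed consonant becomes the onset of a new syllable: /ʔ/ → /ʔi/, /n/ → /ni/, /b/ → /bi/, /t/ → /ti/.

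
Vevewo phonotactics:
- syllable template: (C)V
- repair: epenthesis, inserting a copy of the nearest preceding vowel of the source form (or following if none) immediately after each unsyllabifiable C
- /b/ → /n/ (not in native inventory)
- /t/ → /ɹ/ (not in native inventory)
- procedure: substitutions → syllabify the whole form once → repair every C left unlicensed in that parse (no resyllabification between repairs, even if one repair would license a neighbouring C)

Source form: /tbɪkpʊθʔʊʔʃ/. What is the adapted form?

Substitution: /t/ → /ɹ/, /b/ → /n/, giving /ɹnɪkpʊθʔʊʔʃ/.
The consonants /ɹ/, /k/, /θ/, /ʔ/, /ʃ/ cannot be parsed into a legal (C)V syllable (no codas are permitted; onsets are limited to one consonant).
Epenthesis after each stranded consonant: /ɹ/ → /ɹɪ/, /k/ → /kɪ/, /θ/ → /θʊ/, /ʔ/ → /ʔʊ/, /ʃ/ → /ʃʊ/.

ɹɪnɪkɪpʊθʊʔʊʔʊʃʊ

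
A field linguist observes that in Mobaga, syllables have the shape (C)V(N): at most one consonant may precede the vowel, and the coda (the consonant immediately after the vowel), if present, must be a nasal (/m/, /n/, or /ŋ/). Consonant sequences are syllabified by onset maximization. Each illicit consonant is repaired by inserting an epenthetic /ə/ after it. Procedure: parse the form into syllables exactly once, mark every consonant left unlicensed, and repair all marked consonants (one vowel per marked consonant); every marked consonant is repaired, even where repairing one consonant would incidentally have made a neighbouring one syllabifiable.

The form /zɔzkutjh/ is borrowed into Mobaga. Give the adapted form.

The consonants /z/, /t/, /j/, /h/ cannot be parsed into a legal (C)V(N) syllable (only a nasal (/m/, /n/, or /ŋ/) is licensed in coda position; onsets are limited to one consonant).
Each unlicensed consonant becomes the onset of a new syllable: /z/ → /zə/, /t/ → /tə/, /j/ → /jə/, /h/ → /hə/.

zɔzəkutəjəhə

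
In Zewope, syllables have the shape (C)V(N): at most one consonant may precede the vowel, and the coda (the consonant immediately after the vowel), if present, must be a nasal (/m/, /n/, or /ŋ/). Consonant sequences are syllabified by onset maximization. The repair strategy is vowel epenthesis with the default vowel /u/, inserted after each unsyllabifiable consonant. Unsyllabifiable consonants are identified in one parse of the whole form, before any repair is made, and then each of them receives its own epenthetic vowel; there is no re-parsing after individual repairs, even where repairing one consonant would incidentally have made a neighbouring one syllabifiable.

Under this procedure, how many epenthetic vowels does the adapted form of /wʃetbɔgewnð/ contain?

The unsyllabifiable consonants are /w/, /t/, /w/, /n/, /ð/; each receives one epenthetic vowel.

5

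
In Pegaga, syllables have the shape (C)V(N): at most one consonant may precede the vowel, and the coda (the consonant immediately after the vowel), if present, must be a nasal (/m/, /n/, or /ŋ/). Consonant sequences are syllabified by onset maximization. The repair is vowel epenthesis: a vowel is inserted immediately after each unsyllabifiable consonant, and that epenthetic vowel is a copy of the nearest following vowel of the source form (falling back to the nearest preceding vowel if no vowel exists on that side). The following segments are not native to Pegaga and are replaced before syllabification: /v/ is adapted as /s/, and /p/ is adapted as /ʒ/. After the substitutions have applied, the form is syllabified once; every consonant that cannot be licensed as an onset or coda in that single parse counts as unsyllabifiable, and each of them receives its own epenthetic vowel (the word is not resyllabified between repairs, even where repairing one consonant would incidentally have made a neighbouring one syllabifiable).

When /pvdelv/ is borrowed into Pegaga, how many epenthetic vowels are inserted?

4

After substitution the input is /ʒsdels/.
The unsyllabifiable consonants are /ʒ/, /s/, /l/, /s/; each receives one epenthetic vowel.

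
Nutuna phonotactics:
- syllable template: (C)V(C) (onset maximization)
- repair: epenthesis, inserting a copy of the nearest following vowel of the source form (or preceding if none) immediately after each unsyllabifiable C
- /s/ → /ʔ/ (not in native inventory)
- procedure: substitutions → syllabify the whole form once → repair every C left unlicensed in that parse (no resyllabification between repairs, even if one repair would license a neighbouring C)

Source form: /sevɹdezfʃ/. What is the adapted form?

Substitution: /s/ → /ʔ/, giving /ʔevɹdezfʃ/.
Syllabifying with onset maximization leaves /ɹ/, /f/, /ʃ/ stranded (at most one coda consonant is licensed; onsets are limited to one consonant).
Inserting the epenthetic vowel yields /ɹ/ → /ɹe/, /f/ → /fe/, /ʃ/ → /ʃe/.

ʔevɹedezfeʃe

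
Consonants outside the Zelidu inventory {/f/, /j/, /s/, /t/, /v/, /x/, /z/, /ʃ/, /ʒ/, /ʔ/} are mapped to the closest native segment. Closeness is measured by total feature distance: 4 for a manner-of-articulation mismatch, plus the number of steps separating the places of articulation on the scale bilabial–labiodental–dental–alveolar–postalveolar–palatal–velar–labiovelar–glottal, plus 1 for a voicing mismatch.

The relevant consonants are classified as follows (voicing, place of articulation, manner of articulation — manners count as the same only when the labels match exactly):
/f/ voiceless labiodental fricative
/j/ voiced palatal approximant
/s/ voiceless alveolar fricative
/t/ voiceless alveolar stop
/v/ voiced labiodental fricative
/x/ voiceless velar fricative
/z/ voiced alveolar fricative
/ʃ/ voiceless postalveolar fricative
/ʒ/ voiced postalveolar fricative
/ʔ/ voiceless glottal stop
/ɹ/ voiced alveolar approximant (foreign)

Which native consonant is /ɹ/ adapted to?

j

/j/ is closest: same manner (approximant), place distance 2 (alveolar→palatal), same voicing; total 2. Next closest is /z/ at distance 4.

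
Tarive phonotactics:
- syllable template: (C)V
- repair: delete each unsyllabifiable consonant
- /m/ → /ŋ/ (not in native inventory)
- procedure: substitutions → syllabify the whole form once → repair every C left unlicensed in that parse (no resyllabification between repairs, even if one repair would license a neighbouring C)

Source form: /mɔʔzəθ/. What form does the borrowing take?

ŋɔzə

Substitution: /m/ → /ŋ/, giving /ŋɔʔzəθ/.
The consonants /ʔ/, /θ/ cannot be parsed into a legal (C)V syllable (no codas are permitted; onsets are limited to one consonant).
Each unlicensed consonant is deleted: /ʔ/, /θ/.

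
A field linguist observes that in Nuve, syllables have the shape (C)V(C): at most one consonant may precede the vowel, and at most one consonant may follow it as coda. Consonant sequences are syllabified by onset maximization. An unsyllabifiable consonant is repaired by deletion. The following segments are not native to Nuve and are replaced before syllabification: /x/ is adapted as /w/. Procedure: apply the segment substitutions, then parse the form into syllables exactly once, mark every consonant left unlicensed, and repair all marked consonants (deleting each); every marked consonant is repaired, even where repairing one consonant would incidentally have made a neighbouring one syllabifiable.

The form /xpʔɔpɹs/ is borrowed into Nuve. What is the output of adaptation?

Substitution: /x/ → /w/, giving /wpʔɔpɹs/.
The consonants /w/, /p/, /ɹ/, /s/ cannot be parsed into a legal (C)V(C) syllable (at most one coda consonant is licensed; onsets are limited to one consonant).
Deleting the stranded consonants removes /w/, /p/, /ɹ/, /s/.

ʔɔp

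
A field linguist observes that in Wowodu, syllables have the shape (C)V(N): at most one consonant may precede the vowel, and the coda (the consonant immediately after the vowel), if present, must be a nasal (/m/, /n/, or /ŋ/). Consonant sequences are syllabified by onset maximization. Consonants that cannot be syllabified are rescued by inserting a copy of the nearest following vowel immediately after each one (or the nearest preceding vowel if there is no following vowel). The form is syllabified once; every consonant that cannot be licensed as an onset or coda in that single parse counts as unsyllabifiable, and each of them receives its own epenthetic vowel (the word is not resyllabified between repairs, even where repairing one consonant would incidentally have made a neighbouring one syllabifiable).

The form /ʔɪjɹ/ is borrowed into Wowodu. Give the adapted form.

ʔɪjɪɹɪ

Syllabifying with onset maximization leaves /j/, /ɹ/ stranded (only a nasal (/m/, /n/, or /ŋ/) is licensed in coda position; onsets are limited to one consonant).
Epenthesis after each stranded consonant: /j/ → /jɪ/, /ɹ/ → /ɹɪ/.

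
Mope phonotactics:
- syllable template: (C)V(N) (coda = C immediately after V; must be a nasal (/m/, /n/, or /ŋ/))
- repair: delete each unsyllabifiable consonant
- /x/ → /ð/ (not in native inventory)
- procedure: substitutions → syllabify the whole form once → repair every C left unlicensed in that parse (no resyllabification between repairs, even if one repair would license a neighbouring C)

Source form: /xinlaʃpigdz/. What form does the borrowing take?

Substitution: /x/ → /ð/, giving /ðinlaʃpigdz/.
The consonants /ʃ/, /g/, /d/, /z/ cannot be parsed into a legal (C)V(N) syllable (only a nasal (/m/, /n/, or /ŋ/) is licensed in coda position; onsets are limited to one consonant).
Deletion applies to /ʃ/, /g/, /d/, /z/.

ðinlapi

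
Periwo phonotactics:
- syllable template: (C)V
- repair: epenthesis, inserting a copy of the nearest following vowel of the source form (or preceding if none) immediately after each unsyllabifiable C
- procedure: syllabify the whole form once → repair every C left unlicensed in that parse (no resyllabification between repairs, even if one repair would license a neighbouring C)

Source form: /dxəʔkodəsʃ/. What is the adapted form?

Under (C)V, the unsyllabifiable consonants are /d/, /ʔ/, /s/, /ʃ/ (no codas are permitted; onsets are limited to one consonant).
Each unlicensed consonant becomes the onset of a new syllable: /d/ → /də/, /ʔ/ → /ʔo/, /s/ → /sə/, /ʃ/ → /ʃə/.

dəxəʔokodəsəʃə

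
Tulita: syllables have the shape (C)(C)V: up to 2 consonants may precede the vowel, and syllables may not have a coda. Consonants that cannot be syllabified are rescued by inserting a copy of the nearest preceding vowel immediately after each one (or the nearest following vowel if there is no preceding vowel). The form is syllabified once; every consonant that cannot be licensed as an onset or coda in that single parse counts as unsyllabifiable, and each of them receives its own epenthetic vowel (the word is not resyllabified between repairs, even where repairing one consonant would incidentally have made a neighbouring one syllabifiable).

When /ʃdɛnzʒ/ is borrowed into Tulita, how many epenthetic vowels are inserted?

3

The unsyllabifiable consonants are /n/, /z/, /ʒ/; each receives one epenthetic vowel.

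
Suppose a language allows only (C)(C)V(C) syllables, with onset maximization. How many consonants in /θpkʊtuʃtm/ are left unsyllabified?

3

The consonants /θ/, /t/, /m/ cannot be parsed into a legal (C)(C)V(C) syllable (at most one coda consonant is licensed; onsets may contain at most 2 consonants).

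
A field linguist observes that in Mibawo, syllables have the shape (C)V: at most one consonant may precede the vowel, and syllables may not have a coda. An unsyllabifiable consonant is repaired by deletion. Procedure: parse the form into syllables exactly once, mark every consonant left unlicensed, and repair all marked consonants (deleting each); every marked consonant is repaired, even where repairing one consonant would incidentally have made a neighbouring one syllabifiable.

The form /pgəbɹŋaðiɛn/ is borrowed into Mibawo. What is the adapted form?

Syllabifying with onset maximization leaves /p/, /b/, /ɹ/, /n/ stranded (no codas are permitted; onsets are limited to one consonant).
Deleting the stranded consonants removes /p/, /b/, /ɹ/, /n/.

gəŋaðiɛ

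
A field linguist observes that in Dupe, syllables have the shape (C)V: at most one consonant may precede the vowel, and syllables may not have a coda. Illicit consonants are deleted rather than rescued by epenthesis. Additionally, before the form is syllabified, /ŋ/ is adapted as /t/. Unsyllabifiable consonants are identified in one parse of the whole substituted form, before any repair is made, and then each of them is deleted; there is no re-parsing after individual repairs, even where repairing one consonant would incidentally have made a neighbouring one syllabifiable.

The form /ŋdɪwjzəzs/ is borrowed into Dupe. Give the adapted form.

dɪzə

Substitution: /ŋ/ → /t/, giving /tdɪwjzəzs/.
The consonants /t/, /w/, /j/, /z/, /s/ cannot be parsed into a legal (C)V syllable (no codas are permitted; onsets are limited to one consonant).
Deletion applies to /t/, /w/, /j/, /z/, /s/.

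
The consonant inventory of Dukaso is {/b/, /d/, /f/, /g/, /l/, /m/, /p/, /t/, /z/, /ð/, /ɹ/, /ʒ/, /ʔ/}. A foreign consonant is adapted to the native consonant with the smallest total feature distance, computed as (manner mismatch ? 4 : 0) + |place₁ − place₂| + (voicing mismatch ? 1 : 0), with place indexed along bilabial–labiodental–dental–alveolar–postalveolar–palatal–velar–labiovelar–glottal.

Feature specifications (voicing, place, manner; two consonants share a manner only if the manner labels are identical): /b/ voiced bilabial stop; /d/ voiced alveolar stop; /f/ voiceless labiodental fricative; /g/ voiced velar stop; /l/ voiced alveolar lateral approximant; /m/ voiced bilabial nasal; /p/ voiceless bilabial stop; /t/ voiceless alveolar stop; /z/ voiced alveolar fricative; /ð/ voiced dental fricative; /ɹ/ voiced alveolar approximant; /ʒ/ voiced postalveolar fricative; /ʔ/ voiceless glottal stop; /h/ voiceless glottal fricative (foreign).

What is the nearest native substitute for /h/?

ʔ

/ʔ/ is closest: manner differs (fricative→stop, +4), place distance 0 (glottal→glottal), same voicing; total 4. Next closest is /ʒ/ at distance 5.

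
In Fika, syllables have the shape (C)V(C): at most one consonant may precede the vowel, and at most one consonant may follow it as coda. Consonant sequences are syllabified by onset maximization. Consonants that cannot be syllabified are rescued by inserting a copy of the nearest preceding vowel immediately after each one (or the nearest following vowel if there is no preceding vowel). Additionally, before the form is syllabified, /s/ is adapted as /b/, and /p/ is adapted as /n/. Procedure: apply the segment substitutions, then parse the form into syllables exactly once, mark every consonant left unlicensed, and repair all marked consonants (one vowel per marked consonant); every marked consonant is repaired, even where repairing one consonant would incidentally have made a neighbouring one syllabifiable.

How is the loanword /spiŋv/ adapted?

Substitution: /s/ → /b/, /p/ → /n/, giving /bniŋv/.
The consonants /b/, /v/ cannot be parsed into a legal (C)V(C) syllable (at most one coda consonant is licensed; onsets are limited to one consonant).
Inserting the epenthetic vowel yields /b/ → /bi/, /v/ → /vi/.

biniŋvi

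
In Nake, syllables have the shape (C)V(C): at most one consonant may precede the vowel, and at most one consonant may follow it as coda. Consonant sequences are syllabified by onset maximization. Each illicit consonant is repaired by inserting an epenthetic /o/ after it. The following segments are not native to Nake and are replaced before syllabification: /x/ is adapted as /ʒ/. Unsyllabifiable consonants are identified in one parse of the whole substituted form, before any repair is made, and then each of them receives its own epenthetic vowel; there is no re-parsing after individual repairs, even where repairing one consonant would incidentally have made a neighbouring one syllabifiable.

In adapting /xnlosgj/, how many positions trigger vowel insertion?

After substitution the input is /ʒnlosgj/.
The unsyllabifiable consonants are /ʒ/, /n/, /g/, /j/; each receives one epenthetic vowel.

4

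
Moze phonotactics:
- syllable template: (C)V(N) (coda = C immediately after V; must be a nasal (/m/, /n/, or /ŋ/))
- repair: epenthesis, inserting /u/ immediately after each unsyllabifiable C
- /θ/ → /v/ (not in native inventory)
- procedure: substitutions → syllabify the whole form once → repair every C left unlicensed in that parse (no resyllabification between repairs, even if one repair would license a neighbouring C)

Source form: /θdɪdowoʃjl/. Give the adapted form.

Substitution: /θ/ → /v/, giving /vdɪdowoʃjl/.
The consonants /v/, /ʃ/, /j/, /l/ cannot be parsed into a legal (C)V(N) syllable (only a nasal (/m/, /n/, or /ŋ/) is licensed in coda position; onsets are limited to one consonant).
Inserting the epenthetic vowel yields /v/ → /vu/, /ʃ/ → /ʃu/, /j/ → /ju/, /l/ → /lu/.

vudɪdowoʃujulu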